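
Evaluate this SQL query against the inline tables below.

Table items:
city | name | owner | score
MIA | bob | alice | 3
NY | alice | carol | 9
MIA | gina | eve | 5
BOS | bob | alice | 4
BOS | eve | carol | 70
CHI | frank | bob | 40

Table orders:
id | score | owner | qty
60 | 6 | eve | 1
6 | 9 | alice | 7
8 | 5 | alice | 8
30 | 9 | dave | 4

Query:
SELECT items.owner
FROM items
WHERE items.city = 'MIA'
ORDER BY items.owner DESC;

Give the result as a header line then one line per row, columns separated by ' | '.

== RESULT ==
items.owner
eve
alice

Derivation:
After WHERE (2 rows):
items.city | items.name | items.owner | items.score
MIA | bob | alice | 3
MIA | gina | eve | 5
After SELECT (2 rows):
items.owner
alice
eve
After ORDER BY (2 rows):
items.owner
eve
alice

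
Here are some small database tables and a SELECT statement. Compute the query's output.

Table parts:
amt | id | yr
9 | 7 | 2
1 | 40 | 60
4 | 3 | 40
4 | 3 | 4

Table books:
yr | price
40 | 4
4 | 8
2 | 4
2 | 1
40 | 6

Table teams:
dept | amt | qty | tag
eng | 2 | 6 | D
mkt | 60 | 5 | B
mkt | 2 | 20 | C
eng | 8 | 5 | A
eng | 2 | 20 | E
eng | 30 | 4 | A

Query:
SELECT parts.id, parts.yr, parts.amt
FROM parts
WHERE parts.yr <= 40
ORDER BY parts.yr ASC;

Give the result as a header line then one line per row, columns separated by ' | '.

== RESULT ==
parts.id | parts.yr | parts.amt
7 | 2 | 9
3 | 4 | 4
3 | 40 | 4

Derivation:
After WHERE (3 rows):
parts.amt | parts.id | parts.yr
9 | 7 | 2
4 | 3 | 40
4 | 3 | 4
After SELECT (3 rows):
parts.id | parts.yr | parts.amt
7 | 2 | 9
3 | 40 | 4
3 | 4 | 4
After ORDER BY (3 rows):
parts.id | parts.yr | parts.amt
7 | 2 | 9
3 | 4 | 4
3 | 40 | 4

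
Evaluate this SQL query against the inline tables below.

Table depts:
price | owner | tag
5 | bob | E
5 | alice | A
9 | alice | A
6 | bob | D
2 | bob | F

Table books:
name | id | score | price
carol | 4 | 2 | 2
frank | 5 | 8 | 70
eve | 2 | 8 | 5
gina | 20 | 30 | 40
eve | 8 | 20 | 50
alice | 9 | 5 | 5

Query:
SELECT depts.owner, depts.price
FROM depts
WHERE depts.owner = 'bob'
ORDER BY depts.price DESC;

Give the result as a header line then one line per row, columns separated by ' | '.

After WHERE (3 rows):
depts.price | depts.owner | depts.tag
5 | bob | E
6 | bob | D
2 | bob | F
After SELECT (3 rows):
depts.owner | depts.price
bob | 5
bob | 6
bob | 2
After ORDER BY (3 rows):
depts.owner | depts.price
bob | 6
bob | 5
bob | 2

== RESULT ==
depts.owner | depts.price
bob | 6
bob | 5
bob | 2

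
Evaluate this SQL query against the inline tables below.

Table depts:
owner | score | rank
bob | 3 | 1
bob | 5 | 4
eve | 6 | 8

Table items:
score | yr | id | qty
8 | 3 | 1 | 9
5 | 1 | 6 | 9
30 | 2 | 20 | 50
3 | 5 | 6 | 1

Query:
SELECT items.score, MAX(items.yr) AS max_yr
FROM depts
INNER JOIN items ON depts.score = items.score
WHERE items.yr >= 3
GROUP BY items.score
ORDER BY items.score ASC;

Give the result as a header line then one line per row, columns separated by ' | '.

After JOIN items (2 rows):
depts.owner | depts.score | depts.rank | items.score | items.yr | items.id | items.qty
bob | 3 | 1 | 3 | 5 | 6 | 1
bob | 5 | 4 | 5 | 1 | 6 | 9
After WHERE (1 rows):
depts.owner | depts.score | depts.rank | items.score | items.yr | items.id | items.qty
bob | 3 | 1 | 3 | 5 | 6 | 1
After GROUP BY (1 rows):
items.score | max_yr
3 | 5
After ORDER BY (1 rows):
items.score | max_yr
3 | 5

== RESULT ==
items.score | max_yr
3 | 5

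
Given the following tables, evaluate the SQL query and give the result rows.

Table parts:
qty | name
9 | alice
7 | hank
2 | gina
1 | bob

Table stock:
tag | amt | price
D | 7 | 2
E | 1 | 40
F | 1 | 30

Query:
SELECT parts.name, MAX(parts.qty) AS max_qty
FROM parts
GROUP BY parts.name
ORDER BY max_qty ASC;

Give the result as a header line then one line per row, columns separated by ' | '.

== RESULT ==
parts.name | max_qty
bob | 1
gina | 2
hank | 7
alice | 9

Derivation:
After GROUP BY (4 rows):
parts.name | max_qty
alice | 9
hank | 7
gina | 2
bob | 1
After ORDER BY (4 rows):
parts.name | max_qty
bob | 1
gina | 2
hank | 7
alice | 9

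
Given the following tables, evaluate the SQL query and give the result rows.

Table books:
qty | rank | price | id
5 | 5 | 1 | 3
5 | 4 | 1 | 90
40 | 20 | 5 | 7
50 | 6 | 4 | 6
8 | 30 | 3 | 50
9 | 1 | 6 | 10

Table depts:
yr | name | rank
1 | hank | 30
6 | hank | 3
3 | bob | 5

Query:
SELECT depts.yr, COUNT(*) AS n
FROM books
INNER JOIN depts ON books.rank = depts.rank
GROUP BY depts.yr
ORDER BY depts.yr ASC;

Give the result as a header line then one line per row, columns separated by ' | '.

== RESULT ==
depts.yr | n
1 | 1
3 | 1

Derivation:
After JOIN depts (2 rows):
books.qty | books.rank | books.price | books.id | depts.yr | depts.name | depts.rank
5 | 5 | 1 | 3 | 3 | bob | 5
8 | 30 | 3 | 50 | 1 | hank | 30
After GROUP BY (2 rows):
depts.yr | n
3 | 1
1 | 1
After ORDER BY (2 rows):
depts.yr | n
1 | 1
3 | 1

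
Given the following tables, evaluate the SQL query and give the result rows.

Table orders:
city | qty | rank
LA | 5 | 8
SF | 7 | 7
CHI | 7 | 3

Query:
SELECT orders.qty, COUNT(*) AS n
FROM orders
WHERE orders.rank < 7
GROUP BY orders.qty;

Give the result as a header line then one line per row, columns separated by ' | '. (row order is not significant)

After WHERE (1 rows):
orders.city | orders.qty | orders.rank
CHI | 7 | 3
After GROUP BY (1 rows):
orders.qty | n
7 | 1

== RESULT ==
orders.qty | n
7 | 1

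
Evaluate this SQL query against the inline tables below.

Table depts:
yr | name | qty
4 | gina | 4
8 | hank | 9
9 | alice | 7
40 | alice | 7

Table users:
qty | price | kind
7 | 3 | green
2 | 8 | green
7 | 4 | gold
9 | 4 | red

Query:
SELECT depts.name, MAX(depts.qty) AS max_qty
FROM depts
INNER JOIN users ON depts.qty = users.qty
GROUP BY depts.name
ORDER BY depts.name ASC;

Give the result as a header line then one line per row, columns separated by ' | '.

== RESULT ==
depts.name | max_qty
alice | 7
hank | 9

Derivation:
After JOIN users (5 rows):
depts.yr | depts.name | depts.qty | users.qty | users.price | users.kind
8 | hank | 9 | 9 | 4 | red
9 | alice | 7 | 7 | 3 | green
9 | alice | 7 | 7 | 4 | gold
40 | alice | 7 | 7 | 3 | green
40 | alice | 7 | 7 | 4 | gold
After GROUP BY (2 rows):
depts.name | max_qty
hank | 9
alice | 7
After ORDER BY (2 rows):
depts.name | max_qty
alice | 7
hank | 9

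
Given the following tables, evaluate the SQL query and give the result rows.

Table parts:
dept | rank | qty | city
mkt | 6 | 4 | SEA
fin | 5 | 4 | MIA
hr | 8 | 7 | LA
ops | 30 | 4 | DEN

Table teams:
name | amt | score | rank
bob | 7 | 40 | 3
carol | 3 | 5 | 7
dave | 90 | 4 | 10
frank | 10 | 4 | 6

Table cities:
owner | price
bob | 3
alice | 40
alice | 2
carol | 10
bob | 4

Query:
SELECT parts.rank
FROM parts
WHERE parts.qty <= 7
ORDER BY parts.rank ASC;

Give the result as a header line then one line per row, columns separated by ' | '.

After WHERE (4 rows):
parts.dept | parts.rank | parts.qty | parts.city
mkt | 6 | 4 | SEA
fin | 5 | 4 | MIA
hr | 8 | 7 | LA
ops | 30 | 4 | DEN
After SELECT (4 rows):
parts.rank
6
5
8
30
After ORDER BY (4 rows):
parts.rank
5
6
8
30

== RESULT ==
parts.rank
5
6
8
30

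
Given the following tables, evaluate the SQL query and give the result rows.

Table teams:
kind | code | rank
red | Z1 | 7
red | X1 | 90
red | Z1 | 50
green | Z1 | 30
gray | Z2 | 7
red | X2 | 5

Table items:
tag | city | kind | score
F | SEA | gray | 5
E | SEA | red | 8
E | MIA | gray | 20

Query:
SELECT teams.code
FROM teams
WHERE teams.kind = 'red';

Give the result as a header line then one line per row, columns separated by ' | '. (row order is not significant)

After WHERE (4 rows):
teams.kind | teams.code | teams.rank
red | Z1 | 7
red | X1 | 90
red | Z1 | 50
red | X2 | 5
After SELECT (4 rows):
teams.code
Z1
X1
Z1
X2

== RESULT ==
teams.code
Z1
X1
Z1
X2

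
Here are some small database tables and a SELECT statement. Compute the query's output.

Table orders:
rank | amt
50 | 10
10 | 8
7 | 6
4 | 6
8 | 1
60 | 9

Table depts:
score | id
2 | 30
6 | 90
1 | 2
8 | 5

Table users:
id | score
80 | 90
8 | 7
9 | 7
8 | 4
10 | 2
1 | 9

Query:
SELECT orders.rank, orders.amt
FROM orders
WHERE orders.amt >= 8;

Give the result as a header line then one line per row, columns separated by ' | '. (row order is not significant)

== RESULT ==
orders.rank | orders.amt
50 | 10
10 | 8
60 | 9

Derivation:
After WHERE (3 rows):
orders.rank | orders.amt
50 | 10
10 | 8
60 | 9
After SELECT (3 rows):
orders.rank | orders.amt
50 | 10
10 | 8
60 | 9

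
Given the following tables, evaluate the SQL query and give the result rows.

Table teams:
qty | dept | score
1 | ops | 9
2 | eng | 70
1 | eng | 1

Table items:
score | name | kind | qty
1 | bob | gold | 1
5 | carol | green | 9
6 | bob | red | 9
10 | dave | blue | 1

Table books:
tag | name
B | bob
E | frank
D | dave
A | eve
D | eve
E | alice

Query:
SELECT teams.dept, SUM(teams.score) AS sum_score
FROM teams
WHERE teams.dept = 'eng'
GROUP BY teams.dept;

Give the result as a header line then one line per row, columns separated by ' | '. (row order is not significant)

After WHERE (2 rows):
teams.qty | teams.dept | teams.score
2 | eng | 70
1 | eng | 1
After GROUP BY (1 rows):
teams.dept | sum_score
eng | 71

== RESULT ==
teams.dept | sum_score
eng | 71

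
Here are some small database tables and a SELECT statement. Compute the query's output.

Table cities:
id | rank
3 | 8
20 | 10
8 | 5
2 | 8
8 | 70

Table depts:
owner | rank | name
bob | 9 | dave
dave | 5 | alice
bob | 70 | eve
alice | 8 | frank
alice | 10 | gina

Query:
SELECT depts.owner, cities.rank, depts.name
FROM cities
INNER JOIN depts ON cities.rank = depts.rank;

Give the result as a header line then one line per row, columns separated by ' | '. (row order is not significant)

== RESULT ==
depts.owner | cities.rank | depts.name
alice | 8 | frank
alice | 10 | gina
dave | 5 | alice
alice | 8 | frank
bob | 70 | eve

Derivation:
After JOIN depts (5 rows):
cities.id | cities.rank | depts.owner | depts.rank | depts.name
3 | 8 | alice | 8 | frank
20 | 10 | alice | 10 | gina
8 | 5 | dave | 5 | alice
2 | 8 | alice | 8 | frank
8 | 70 | bob | 70 | eve
After SELECT (5 rows):
depts.owner | cities.rank | depts.name
alice | 8 | frank
alice | 10 | gina
dave | 5 | alice
alice | 8 | frank
bob | 70 | eve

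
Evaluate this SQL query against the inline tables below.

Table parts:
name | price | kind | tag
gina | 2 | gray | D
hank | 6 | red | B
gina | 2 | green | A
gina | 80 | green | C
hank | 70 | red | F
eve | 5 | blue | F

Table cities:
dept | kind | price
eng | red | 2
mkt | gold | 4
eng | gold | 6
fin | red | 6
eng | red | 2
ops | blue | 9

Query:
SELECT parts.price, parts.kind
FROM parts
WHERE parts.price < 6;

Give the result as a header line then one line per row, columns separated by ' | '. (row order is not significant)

== RESULT ==
parts.price | parts.kind
2 | gray
2 | green
5 | blue

Derivation:
After WHERE (3 rows):
parts.name | parts.price | parts.kind | parts.tag
gina | 2 | gray | D
gina | 2 | green | A
eve | 5 | blue | F
After SELECT (3 rows):
parts.price | parts.kind
2 | gray
2 | green
5 | blue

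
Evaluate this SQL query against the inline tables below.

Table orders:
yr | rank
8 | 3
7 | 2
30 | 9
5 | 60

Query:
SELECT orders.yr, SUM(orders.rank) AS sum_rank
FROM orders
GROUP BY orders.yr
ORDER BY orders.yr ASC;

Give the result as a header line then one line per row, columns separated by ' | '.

After GROUP BY (4 rows):
orders.yr | sum_rank
8 | 3
7 | 2
30 | 9
5 | 60
After ORDER BY (4 rows):
orders.yr | sum_rank
5 | 60
7 | 2
8 | 3
30 | 9

== RESULT ==
orders.yr | sum_rank
5 | 60
7 | 2
8 | 3
30 | 9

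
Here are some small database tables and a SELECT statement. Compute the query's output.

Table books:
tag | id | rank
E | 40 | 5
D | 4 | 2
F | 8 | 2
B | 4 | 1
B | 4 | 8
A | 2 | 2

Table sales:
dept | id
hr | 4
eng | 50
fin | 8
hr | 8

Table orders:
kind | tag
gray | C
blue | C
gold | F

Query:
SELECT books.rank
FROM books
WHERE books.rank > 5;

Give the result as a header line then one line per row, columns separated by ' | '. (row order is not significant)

== RESULT ==
books.rank
8

Derivation:
After WHERE (1 rows):
books.tag | books.id | books.rank
B | 4 | 8
After SELECT (1 rows):
books.rank
8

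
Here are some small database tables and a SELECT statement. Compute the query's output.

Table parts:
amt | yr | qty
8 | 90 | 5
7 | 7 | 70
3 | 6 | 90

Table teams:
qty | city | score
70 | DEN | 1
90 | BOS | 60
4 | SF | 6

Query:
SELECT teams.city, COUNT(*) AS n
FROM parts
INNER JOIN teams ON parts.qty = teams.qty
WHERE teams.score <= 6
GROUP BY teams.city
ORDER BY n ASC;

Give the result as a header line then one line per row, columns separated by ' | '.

After JOIN teams (2 rows):
parts.amt | parts.yr | parts.qty | teams.qty | teams.city | teams.score
7 | 7 | 70 | 70 | DEN | 1
3 | 6 | 90 | 90 | BOS | 60
After WHERE (1 rows):
parts.amt | parts.yr | parts.qty | teams.qty | teams.city | teams.score
7 | 7 | 70 | 70 | DEN | 1
After GROUP BY (1 rows):
teams.city | n
DEN | 1
After ORDER BY (1 rows):
teams.city | n
DEN | 1

== RESULT ==
teams.city | n
DEN | 1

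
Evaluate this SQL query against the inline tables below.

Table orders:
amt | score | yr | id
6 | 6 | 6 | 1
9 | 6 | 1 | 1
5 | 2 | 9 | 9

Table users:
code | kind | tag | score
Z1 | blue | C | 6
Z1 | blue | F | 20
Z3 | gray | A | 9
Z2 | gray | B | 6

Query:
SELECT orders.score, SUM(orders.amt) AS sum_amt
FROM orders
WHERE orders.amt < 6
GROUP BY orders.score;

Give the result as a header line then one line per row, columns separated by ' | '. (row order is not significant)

== RESULT ==
orders.score | sum_amt
2 | 5

Derivation:
After WHERE (1 rows):
orders.amt | orders.score | orders.yr | orders.id
5 | 2 | 9 | 9
After GROUP BY (1 rows):
orders.score | sum_amt
2 | 5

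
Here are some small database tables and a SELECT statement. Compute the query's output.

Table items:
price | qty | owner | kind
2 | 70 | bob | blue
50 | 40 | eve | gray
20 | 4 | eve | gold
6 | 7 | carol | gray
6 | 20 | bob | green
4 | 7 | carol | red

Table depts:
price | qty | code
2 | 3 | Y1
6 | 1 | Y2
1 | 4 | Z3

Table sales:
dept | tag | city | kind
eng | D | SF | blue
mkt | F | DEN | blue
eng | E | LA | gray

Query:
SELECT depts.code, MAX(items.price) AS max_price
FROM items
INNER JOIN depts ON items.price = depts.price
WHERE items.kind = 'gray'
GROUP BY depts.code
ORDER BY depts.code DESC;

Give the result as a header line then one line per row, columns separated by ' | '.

After JOIN depts (3 rows):
items.price | items.qty | items.owner | items.kind | depts.price | depts.qty | depts.code
2 | 70 | bob | blue | 2 | 3 | Y1
6 | 7 | carol | gray | 6 | 1 | Y2
6 | 20 | bob | green | 6 | 1 | Y2
After WHERE (1 rows):
items.price | items.qty | items.owner | items.kind | depts.price | depts.qty | depts.code
6 | 7 | carol | gray | 6 | 1 | Y2
After GROUP BY (1 rows):
depts.code | max_price
Y2 | 6
After ORDER BY (1 rows):
depts.code | max_price
Y2 | 6

== RESULT ==
depts.code | max_price
Y2 | 6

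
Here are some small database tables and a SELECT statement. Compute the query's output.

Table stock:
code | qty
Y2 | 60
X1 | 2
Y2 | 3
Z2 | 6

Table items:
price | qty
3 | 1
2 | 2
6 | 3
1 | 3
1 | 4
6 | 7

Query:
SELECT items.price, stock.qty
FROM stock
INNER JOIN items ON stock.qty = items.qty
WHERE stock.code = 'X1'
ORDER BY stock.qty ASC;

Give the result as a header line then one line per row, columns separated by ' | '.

== RESULT ==
items.price | stock.qty
2 | 2

Derivation:
After JOIN items (3 rows):
stock.code | stock.qty | items.price | items.qty
X1 | 2 | 2 | 2
Y2 | 3 | 6 | 3
Y2 | 3 | 1 | 3
After WHERE (1 rows):
stock.code | stock.qty | items.price | items.qty
X1 | 2 | 2 | 2
After SELECT (1 rows):
items.price | stock.qty
2 | 2
After ORDER BY (1 rows):
items.price | stock.qty
2 | 2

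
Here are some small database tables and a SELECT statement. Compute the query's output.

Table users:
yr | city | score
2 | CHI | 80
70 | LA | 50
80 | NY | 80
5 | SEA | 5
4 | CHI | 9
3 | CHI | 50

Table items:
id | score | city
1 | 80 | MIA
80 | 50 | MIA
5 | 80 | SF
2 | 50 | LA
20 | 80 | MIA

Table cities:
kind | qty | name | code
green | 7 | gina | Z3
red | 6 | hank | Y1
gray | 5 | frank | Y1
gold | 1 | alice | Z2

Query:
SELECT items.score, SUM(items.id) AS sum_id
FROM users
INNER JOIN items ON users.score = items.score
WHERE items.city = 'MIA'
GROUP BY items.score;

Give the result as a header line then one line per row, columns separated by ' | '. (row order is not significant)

== RESULT ==
items.score | sum_id
80 | 42
50 | 160

Derivation:
After JOIN items (10 rows):
users.yr | users.city | users.score | items.id | items.score | items.city
2 | CHI | 80 | 1 | 80 | MIA
2 | CHI | 80 | 5 | 80 | SF
2 | CHI | 80 | 20 | 80 | MIA
70 | LA | 50 | 80 | 50 | MIA
70 | LA | 50 | 2 | 50 | LA
80 | NY | 80 | 1 | 80 | MIA
80 | NY | 80 | 5 | 80 | SF
80 | NY | 80 | 20 | 80 | MIA
3 | CHI | 50 | 80 | 50 | MIA
3 | CHI | 50 | 2 | 50 | LA
After WHERE (6 rows):
users.yr | users.city | users.score | items.id | items.score | items.city
2 | CHI | 80 | 1 | 80 | MIA
2 | CHI | 80 | 20 | 80 | MIA
70 | LA | 50 | 80 | 50 | MIA
80 | NY | 80 | 1 | 80 | MIA
80 | NY | 80 | 20 | 80 | MIA
3 | CHI | 50 | 80 | 50 | MIA
After GROUP BY (2 rows):
items.score | sum_id
80 | 42
50 | 160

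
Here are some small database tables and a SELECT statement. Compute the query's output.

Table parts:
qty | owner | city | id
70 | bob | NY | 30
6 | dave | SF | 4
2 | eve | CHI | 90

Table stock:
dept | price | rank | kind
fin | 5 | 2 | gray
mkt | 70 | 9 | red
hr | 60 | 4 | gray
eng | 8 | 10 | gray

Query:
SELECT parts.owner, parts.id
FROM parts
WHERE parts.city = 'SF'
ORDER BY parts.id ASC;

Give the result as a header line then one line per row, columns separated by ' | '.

After WHERE (1 rows):
parts.qty | parts.owner | parts.city | parts.id
6 | dave | SF | 4
After SELECT (1 rows):
parts.owner | parts.id
dave | 4
After ORDER BY (1 rows):
parts.owner | parts.id
dave | 4

== RESULT ==
parts.owner | parts.id
dave | 4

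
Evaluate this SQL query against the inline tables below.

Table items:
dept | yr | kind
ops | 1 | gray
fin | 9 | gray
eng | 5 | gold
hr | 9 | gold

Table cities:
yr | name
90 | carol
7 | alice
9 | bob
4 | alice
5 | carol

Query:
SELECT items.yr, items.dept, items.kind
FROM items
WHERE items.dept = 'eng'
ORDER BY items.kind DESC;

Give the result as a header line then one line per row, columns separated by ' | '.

== RESULT ==
items.yr | items.dept | items.kind
5 | eng | gold

Derivation:
After WHERE (1 rows):
items.dept | items.yr | items.kind
eng | 5 | gold
After SELECT (1 rows):
items.yr | items.dept | items.kind
5 | eng | gold
After ORDER BY (1 rows):
items.yr | items.dept | items.kind
5 | eng | gold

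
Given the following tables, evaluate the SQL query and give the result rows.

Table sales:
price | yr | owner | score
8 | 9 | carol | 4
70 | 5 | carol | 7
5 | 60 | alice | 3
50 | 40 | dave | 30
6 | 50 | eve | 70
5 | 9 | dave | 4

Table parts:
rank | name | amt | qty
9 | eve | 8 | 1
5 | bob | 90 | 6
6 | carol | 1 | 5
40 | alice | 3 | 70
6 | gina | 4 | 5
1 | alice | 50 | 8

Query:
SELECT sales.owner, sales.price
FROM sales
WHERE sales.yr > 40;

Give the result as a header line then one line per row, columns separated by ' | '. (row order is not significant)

After WHERE (2 rows):
sales.price | sales.yr | sales.owner | sales.score
5 | 60 | alice | 3
6 | 50 | eve | 70
After SELECT (2 rows):
sales.owner | sales.price
alice | 5
eve | 6

== RESULT ==
sales.owner | sales.price
alice | 5
eve | 6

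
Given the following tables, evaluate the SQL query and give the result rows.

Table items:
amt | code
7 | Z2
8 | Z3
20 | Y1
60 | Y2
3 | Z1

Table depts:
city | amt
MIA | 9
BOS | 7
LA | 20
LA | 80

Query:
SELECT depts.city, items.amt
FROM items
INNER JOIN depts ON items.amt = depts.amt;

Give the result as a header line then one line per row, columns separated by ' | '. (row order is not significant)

== RESULT ==
depts.city | items.amt
BOS | 7
LA | 20

Derivation:
After JOIN depts (2 rows):
items.amt | items.code | depts.city | depts.amt
7 | Z2 | BOS | 7
20 | Y1 | LA | 20
After SELECT (2 rows):
depts.city | items.amt
BOS | 7
LA | 20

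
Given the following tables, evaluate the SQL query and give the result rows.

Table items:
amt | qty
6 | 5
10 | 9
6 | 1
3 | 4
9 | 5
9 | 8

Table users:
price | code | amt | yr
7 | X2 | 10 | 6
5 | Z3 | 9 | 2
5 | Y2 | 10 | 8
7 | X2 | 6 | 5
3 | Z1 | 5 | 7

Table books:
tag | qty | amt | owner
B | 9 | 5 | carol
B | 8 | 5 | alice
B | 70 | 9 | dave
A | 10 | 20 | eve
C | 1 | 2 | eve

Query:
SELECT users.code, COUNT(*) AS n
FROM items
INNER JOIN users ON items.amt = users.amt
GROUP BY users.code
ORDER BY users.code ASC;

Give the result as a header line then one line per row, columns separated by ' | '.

After JOIN users (6 rows):
items.amt | items.qty | users.price | users.code | users.amt | users.yr
6 | 5 | 7 | X2 | 6 | 5
10 | 9 | 7 | X2 | 10 | 6
10 | 9 | 5 | Y2 | 10 | 8
6 | 1 | 7 | X2 | 6 | 5
9 | 5 | 5 | Z3 | 9 | 2
9 | 8 | 5 | Z3 | 9 | 2
After GROUP BY (3 rows):
users.code | n
X2 | 3
Y2 | 1
Z3 | 2
After ORDER BY (3 rows):
users.code | n
X2 | 3
Y2 | 1
Z3 | 2

== RESULT ==
users.code | n
X2 | 3
Y2 | 1
Z3 | 2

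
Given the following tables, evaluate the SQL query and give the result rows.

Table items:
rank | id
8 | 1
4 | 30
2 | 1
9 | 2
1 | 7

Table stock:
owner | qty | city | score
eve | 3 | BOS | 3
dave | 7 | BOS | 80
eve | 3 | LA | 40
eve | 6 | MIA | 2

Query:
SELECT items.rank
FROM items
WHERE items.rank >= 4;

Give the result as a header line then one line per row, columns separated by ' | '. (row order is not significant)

After WHERE (3 rows):
items.rank | items.id
8 | 1
4 | 30
9 | 2
After SELECT (3 rows):
items.rank
8
4
9

== RESULT ==
items.rank
8
4
9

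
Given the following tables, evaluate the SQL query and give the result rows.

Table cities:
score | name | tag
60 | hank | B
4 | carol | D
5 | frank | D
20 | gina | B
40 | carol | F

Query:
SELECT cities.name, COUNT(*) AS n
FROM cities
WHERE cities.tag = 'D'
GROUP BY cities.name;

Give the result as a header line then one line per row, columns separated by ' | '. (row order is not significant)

== RESULT ==
cities.name | n
carol | 1
frank | 1

Derivation:
After WHERE (2 rows):
cities.score | cities.name | cities.tag
4 | carol | D
5 | frank | D
After GROUP BY (2 rows):
cities.name | n
carol | 1
frank | 1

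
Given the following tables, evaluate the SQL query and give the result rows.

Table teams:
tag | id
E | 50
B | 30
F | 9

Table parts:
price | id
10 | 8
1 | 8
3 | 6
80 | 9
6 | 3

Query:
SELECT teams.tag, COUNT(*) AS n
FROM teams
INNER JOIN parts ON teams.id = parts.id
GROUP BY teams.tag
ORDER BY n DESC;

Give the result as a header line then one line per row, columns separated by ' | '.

== RESULT ==
teams.tag | n
F | 1

Derivation:
After JOIN parts (1 rows):
teams.tag | teams.id | parts.price | parts.id
F | 9 | 80 | 9
After GROUP BY (1 rows):
teams.tag | n
F | 1
After ORDER BY (1 rows):
teams.tag | n
F | 1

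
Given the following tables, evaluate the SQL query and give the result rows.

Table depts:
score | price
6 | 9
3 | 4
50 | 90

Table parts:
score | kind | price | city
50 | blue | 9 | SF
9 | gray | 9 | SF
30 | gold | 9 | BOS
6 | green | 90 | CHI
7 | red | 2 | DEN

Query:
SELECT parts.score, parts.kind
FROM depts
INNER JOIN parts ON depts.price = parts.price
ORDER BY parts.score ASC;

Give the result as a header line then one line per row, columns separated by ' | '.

== RESULT ==
parts.score | parts.kind
6 | green
9 | gray
30 | gold
50 | blue

Derivation:
After JOIN parts (4 rows):
depts.score | depts.price | parts.score | parts.kind | parts.price | parts.city
6 | 9 | 50 | blue | 9 | SF
6 | 9 | 9 | gray | 9 | SF
6 | 9 | 30 | gold | 9 | BOS
50 | 90 | 6 | green | 90 | CHI
After SELECT (4 rows):
parts.score | parts.kind
50 | blue
9 | gray
30 | gold
6 | green
After ORDER BY (4 rows):
parts.score | parts.kind
6 | green
9 | gray
30 | gold
50 | blue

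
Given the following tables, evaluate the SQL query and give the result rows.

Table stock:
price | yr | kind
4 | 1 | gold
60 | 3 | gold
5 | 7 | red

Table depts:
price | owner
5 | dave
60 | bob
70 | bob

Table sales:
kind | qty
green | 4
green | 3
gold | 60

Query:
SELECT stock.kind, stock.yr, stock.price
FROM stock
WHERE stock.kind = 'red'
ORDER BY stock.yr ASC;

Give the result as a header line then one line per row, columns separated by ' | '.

After WHERE (1 rows):
stock.price | stock.yr | stock.kind
5 | 7 | red
After SELECT (1 rows):
stock.kind | stock.yr | stock.price
red | 7 | 5
After ORDER BY (1 rows):
stock.kind | stock.yr | stock.price
red | 7 | 5

== RESULT ==
stock.kind | stock.yr | stock.price
red | 7 | 5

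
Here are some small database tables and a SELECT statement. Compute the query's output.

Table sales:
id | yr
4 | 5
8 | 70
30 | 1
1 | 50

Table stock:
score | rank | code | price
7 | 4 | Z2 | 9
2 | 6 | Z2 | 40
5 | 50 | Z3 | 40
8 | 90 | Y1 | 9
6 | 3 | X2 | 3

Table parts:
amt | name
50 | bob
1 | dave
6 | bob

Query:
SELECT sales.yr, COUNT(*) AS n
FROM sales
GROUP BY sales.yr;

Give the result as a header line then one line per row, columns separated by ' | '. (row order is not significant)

== RESULT ==
sales.yr | n
5 | 1
70 | 1
1 | 1
50 | 1

Derivation:
After GROUP BY (4 rows):
sales.yr | n
5 | 1
70 | 1
1 | 1
50 | 1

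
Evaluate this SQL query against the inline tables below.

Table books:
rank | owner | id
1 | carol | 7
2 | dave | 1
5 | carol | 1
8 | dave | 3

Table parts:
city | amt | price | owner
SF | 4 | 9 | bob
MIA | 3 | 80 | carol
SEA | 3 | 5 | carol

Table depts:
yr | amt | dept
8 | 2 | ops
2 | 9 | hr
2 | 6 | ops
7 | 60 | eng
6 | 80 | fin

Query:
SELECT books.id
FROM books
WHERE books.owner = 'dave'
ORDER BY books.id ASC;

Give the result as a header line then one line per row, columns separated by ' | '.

== RESULT ==
books.id
1
3

Derivation:
After WHERE (2 rows):
books.rank | books.owner | books.id
2 | dave | 1
8 | dave | 3
After SELECT (2 rows):
books.id
1
3
After ORDER BY (2 rows):
books.id
1
3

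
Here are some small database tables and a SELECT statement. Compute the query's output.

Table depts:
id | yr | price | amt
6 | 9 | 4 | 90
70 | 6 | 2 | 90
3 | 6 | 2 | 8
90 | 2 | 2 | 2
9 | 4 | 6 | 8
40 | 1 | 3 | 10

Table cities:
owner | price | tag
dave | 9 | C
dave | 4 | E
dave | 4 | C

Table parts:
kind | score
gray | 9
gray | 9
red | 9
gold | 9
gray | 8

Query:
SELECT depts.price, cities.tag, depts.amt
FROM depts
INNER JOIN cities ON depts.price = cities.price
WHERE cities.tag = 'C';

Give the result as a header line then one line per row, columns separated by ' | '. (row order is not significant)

== RESULT ==
depts.price | cities.tag | depts.amt
4 | C | 90

Derivation:
After JOIN cities (2 rows):
depts.id | depts.yr | depts.price | depts.amt | cities.owner | cities.price | cities.tag
6 | 9 | 4 | 90 | dave | 4 | E
6 | 9 | 4 | 90 | dave | 4 | C
After WHERE (1 rows):
depts.id | depts.yr | depts.price | depts.amt | cities.owner | cities.price | cities.tag
6 | 9 | 4 | 90 | dave | 4 | C
After SELECT (1 rows):
depts.price | cities.tag | depts.amt
4 | C | 90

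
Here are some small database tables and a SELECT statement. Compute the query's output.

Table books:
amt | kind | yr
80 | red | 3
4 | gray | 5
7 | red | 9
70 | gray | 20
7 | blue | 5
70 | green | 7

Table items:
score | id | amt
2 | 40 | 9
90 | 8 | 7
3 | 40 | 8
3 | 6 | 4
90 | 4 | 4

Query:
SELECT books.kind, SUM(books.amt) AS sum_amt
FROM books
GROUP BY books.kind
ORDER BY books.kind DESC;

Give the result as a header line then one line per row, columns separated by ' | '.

After GROUP BY (4 rows):
books.kind | sum_amt
red | 87
gray | 74
blue | 7
green | 70
After ORDER BY (4 rows):
books.kind | sum_amt
red | 87
green | 70
gray | 74
blue | 7

== RESULT ==
books.kind | sum_amt
red | 87
green | 70
gray | 74
blue | 7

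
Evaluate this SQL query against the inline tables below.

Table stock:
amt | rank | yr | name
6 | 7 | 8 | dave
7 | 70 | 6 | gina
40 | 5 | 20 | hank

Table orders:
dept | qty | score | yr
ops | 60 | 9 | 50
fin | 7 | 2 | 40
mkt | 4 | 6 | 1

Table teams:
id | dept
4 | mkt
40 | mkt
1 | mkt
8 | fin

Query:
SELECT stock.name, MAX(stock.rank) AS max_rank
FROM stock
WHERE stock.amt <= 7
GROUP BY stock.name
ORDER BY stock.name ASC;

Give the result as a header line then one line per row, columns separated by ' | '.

== RESULT ==
stock.name | max_rank
dave | 7
gina | 70

Derivation:
After WHERE (2 rows):
stock.amt | stock.rank | stock.yr | stock.name
6 | 7 | 8 | dave
7 | 70 | 6 | gina
After GROUP BY (2 rows):
stock.name | max_rank
dave | 7
gina | 70
After ORDER BY (2 rows):
stock.name | max_rank
dave | 7
gina | 70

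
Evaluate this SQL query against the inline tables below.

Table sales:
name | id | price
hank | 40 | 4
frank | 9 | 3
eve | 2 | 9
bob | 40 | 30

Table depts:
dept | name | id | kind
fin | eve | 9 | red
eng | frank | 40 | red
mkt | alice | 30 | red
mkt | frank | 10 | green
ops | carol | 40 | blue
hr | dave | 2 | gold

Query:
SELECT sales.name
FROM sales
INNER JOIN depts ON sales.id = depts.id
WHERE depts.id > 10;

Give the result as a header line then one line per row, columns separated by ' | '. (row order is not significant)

== RESULT ==
sales.name
hank
hank
bob
bob

Derivation:
After JOIN depts (6 rows):
sales.name | sales.id | sales.price | depts.dept | depts.name | depts.id | depts.kind
hank | 40 | 4 | eng | frank | 40 | red
hank | 40 | 4 | ops | carol | 40 | blue
frank | 9 | 3 | fin | eve | 9 | red
eve | 2 | 9 | hr | dave | 2 | gold
bob | 40 | 30 | eng | frank | 40 | red
bob | 40 | 30 | ops | carol | 40 | blue
After WHERE (4 rows):
sales.name | sales.id | sales.price | depts.dept | depts.name | depts.id | depts.kind
hank | 40 | 4 | eng | frank | 40 | red
hank | 40 | 4 | ops | carol | 40 | blue
bob | 40 | 30 | eng | frank | 40 | red
bob | 40 | 30 | ops | carol | 40 | blue
After SELECT (4 rows):
sales.name
hank
hank
bob
bob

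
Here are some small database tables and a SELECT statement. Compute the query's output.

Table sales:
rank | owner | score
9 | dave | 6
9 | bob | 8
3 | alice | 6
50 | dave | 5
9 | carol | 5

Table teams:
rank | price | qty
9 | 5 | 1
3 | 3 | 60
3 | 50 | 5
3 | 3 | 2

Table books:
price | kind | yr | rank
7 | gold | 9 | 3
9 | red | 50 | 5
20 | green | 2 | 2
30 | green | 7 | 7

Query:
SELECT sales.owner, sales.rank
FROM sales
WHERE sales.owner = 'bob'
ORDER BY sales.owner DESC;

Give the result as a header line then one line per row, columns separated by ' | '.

After WHERE (1 rows):
sales.rank | sales.owner | sales.score
9 | bob | 8
After SELECT (1 rows):
sales.owner | sales.rank
bob | 9
After ORDER BY (1 rows):
sales.owner | sales.rank
bob | 9

== RESULT ==
sales.owner | sales.rank
bob | 9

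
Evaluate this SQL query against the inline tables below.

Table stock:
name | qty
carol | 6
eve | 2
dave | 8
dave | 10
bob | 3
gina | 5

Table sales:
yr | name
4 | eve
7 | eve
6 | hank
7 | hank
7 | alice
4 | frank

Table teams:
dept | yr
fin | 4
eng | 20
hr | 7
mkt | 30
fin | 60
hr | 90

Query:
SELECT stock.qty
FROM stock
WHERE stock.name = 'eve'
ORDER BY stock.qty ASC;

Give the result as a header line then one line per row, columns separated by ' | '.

After WHERE (1 rows):
stock.name | stock.qty
eve | 2
After SELECT (1 rows):
stock.qty
2
After ORDER BY (1 rows):
stock.qty
2

== RESULT ==
stock.qty
2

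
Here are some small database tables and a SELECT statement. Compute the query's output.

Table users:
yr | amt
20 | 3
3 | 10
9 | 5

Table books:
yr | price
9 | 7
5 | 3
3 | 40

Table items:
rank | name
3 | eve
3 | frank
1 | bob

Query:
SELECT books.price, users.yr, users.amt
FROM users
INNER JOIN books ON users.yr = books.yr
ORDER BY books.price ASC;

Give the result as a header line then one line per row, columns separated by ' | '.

== RESULT ==
books.price | users.yr | users.amt
7 | 9 | 5
40 | 3 | 10

Derivation:
After JOIN books (2 rows):
users.yr | users.amt | books.yr | books.price
3 | 10 | 3 | 40
9 | 5 | 9 | 7
After SELECT (2 rows):
books.price | users.yr | users.amt
40 | 3 | 10
7 | 9 | 5
After ORDER BY (2 rows):
books.price | users.yr | users.amt
7 | 9 | 5
40 | 3 | 10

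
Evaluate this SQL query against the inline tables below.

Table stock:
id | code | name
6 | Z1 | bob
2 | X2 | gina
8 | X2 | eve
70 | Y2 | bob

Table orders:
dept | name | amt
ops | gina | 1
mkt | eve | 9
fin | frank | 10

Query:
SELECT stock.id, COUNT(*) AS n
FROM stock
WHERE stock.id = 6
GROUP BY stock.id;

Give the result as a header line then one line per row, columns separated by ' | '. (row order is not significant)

After WHERE (1 rows):
stock.id | stock.code | stock.name
6 | Z1 | bob
After GROUP BY (1 rows):
stock.id | n
6 | 1

== RESULT ==
stock.id | n
6 | 1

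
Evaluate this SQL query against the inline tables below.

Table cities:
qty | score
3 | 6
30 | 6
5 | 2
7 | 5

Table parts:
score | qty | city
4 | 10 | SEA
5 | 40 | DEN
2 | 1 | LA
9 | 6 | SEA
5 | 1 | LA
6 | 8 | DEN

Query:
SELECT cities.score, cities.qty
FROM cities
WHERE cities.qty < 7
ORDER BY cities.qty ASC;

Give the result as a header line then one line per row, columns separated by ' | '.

== RESULT ==
cities.score | cities.qty
6 | 3
2 | 5

Derivation:
After WHERE (2 rows):
cities.qty | cities.score
3 | 6
5 | 2
After SELECT (2 rows):
cities.score | cities.qty
6 | 3
2 | 5
After ORDER BY (2 rows):
cities.score | cities.qty
6 | 3
2 | 5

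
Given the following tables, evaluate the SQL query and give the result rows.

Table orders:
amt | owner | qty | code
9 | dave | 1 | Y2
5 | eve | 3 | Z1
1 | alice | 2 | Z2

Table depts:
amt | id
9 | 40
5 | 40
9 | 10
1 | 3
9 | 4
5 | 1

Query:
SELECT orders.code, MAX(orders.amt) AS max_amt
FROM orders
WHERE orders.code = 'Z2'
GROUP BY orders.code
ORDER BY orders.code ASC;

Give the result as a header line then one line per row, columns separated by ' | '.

== RESULT ==
orders.code | max_amt
Z2 | 1

Derivation:
After WHERE (1 rows):
orders.amt | orders.owner | orders.qty | orders.code
1 | alice | 2 | Z2
After GROUP BY (1 rows):
orders.code | max_amt
Z2 | 1
After ORDER BY (1 rows):
orders.code | max_amt
Z2 | 1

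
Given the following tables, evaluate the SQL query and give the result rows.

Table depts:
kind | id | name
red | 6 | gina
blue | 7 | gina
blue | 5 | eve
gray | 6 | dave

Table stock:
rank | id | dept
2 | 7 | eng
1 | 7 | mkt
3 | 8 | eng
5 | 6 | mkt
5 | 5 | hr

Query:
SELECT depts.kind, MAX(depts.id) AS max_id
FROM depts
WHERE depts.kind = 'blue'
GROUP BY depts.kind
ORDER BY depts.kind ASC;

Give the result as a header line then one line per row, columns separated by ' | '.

After WHERE (2 rows):
depts.kind | depts.id | depts.name
blue | 7 | gina
blue | 5 | eve
After GROUP BY (1 rows):
depts.kind | max_id
blue | 7
After ORDER BY (1 rows):
depts.kind | max_id
blue | 7

== RESULT ==
depts.kind | max_id
blue | 7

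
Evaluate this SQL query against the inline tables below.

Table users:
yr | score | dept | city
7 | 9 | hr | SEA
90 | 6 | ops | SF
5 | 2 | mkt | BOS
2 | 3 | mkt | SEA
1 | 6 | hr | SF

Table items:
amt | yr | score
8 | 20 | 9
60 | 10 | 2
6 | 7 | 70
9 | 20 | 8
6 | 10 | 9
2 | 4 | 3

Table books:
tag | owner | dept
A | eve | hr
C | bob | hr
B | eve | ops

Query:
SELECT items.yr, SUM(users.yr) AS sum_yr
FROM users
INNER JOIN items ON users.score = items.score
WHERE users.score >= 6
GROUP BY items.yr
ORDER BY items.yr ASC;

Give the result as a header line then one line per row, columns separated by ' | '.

After JOIN items (4 rows):
users.yr | users.score | users.dept | users.city | items.amt | items.yr | items.score
7 | 9 | hr | SEA | 8 | 20 | 9
7 | 9 | hr | SEA | 6 | 10 | 9
5 | 2 | mkt | BOS | 60 | 10 | 2
2 | 3 | mkt | SEA | 2 | 4 | 3
After WHERE (2 rows):
users.yr | users.score | users.dept | users.city | items.amt | items.yr | items.score
7 | 9 | hr | SEA | 8 | 20 | 9
7 | 9 | hr | SEA | 6 | 10 | 9
After GROUP BY (2 rows):
items.yr | sum_yr
20 | 7
10 | 7
After ORDER BY (2 rows):
items.yr | sum_yr
10 | 7
20 | 7

== RESULT ==
items.yr | sum_yr
10 | 7
20 | 7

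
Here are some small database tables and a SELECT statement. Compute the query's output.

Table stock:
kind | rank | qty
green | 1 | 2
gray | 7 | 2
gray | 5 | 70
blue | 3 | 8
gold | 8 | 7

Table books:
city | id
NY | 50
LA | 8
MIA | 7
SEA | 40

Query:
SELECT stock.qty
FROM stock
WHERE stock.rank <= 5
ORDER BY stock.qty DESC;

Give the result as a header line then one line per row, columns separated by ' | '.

After WHERE (3 rows):
stock.kind | stock.rank | stock.qty
green | 1 | 2
gray | 5 | 70
blue | 3 | 8
After SELECT (3 rows):
stock.qty
2
70
8
After ORDER BY (3 rows):
stock.qty
70
8
2

== RESULT ==
stock.qty
70
8
2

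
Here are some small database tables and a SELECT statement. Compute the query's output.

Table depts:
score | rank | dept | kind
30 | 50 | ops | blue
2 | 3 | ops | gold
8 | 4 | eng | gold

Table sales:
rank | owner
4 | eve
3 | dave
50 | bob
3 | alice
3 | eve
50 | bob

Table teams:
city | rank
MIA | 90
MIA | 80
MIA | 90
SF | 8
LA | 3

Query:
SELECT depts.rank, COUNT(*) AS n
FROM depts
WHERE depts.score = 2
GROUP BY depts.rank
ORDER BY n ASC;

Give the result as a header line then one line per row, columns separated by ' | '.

== RESULT ==
depts.rank | n
3 | 1

Derivation:
After WHERE (1 rows):
depts.score | depts.rank | depts.dept | depts.kind
2 | 3 | ops | gold
After GROUP BY (1 rows):
depts.rank | n
3 | 1
After ORDER BY (1 rows):
depts.rank | n
3 | 1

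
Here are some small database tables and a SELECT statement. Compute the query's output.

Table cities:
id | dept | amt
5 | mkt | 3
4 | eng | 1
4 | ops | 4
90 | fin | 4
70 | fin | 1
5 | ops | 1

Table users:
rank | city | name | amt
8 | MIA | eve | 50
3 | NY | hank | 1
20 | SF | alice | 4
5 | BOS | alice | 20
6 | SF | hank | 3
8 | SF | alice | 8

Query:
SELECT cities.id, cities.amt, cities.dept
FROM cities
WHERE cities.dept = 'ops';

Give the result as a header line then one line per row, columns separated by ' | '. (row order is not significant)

After WHERE (2 rows):
cities.id | cities.dept | cities.amt
4 | ops | 4
5 | ops | 1
After SELECT (2 rows):
cities.id | cities.amt | cities.dept
4 | 4 | ops
5 | 1 | ops

== RESULT ==
cities.id | cities.amt | cities.dept
4 | 4 | ops
5 | 1 | ops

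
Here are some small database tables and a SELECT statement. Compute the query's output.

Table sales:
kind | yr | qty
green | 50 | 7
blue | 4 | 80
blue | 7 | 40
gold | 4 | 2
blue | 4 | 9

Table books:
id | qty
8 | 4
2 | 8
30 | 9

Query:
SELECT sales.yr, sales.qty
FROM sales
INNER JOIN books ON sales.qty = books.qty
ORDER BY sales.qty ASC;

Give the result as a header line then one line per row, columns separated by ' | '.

After JOIN books (1 rows):
sales.kind | sales.yr | sales.qty | books.id | books.qty
blue | 4 | 9 | 30 | 9
After SELECT (1 rows):
sales.yr | sales.qty
4 | 9
After ORDER BY (1 rows):
sales.yr | sales.qty
4 | 9

== RESULT ==
sales.yr | sales.qty
4 | 9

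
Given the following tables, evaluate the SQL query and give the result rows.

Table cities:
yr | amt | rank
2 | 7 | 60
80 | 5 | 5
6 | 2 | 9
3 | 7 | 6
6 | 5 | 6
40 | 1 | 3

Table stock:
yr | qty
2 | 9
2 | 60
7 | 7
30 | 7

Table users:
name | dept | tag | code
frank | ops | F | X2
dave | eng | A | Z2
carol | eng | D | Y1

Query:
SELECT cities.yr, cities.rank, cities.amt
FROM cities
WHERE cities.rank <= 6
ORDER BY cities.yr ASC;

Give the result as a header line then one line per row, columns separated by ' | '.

After WHERE (4 rows):
cities.yr | cities.amt | cities.rank
80 | 5 | 5
3 | 7 | 6
6 | 5 | 6
40 | 1 | 3
After SELECT (4 rows):
cities.yr | cities.rank | cities.amt
80 | 5 | 5
3 | 6 | 7
6 | 6 | 5
40 | 3 | 1
After ORDER BY (4 rows):
cities.yr | cities.rank | cities.amt
3 | 6 | 7
6 | 6 | 5
40 | 3 | 1
80 | 5 | 5

== RESULT ==
cities.yr | cities.rank | cities.amt
3 | 6 | 7
6 | 6 | 5
40 | 3 | 1
80 | 5 | 5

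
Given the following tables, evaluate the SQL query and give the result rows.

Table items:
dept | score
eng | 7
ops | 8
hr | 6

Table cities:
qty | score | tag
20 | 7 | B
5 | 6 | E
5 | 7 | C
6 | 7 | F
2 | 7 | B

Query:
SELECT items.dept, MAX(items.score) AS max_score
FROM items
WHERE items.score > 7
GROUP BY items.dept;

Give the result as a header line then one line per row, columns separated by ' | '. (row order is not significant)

== RESULT ==
items.dept | max_score
ops | 8

Derivation:
After WHERE (1 rows):
items.dept | items.score
ops | 8
After GROUP BY (1 rows):
items.dept | max_score
ops | 8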